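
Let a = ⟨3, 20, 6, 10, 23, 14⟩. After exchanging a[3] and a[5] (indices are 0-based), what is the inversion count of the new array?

There are 5 inversions.

Positions 3 and 5 hold 10 and 14; after swapping, the array is [3, 20, 6, 14, 23, 10].
Sweep left to right; for each value list the smaller values that follow it:
3: 0
20: 3
6: 0
14: 1
23: 1
10: 0
Sum: 0 + 3 + 0 + 1 + 1 + 0 = 5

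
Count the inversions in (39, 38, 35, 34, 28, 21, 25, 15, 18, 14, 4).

53

Element-by-element contributions:
39: 10
38: 9
35: 8
34: 7
28: 6
21: 4
25: 4
15: 2
18: 2
14: 1
4: 0
Sum: 10 + 9 + 8 + 7 + 6 + 4 + 4 + 2 + 2 + 1 + 0 = 53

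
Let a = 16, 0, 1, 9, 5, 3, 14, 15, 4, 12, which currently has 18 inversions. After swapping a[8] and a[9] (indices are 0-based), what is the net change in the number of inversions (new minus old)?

+1

Positions 8 and 9 hold 4 and 12; after swapping, the array is [16, 0, 1, 9, 5, 3, 14, 15, 12, 4].
Count, for each position, how many later elements it exceeds:
16 → 0, 1, 9, 5, 3, 14, 15, 12, 4 → 9
0 → none → 0
1 → none → 0
9 → 5, 3, 4 → 3
5 → 3, 4 → 2
3 → none → 0
14 → 12, 4 → 2
15 → 12, 4 → 2
12 → 4 → 1
4 → none → 0
Sum: 9 + 0 + 0 + 3 + 2 + 0 + 2 + 2 + 1 + 0 = 19
Change: 19 − 18 = +1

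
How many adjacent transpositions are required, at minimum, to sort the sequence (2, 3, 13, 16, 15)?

There is 1 swap.

Each adjacent swap fixes exactly one inversion, so the minimum swap count equals the number of inversions.
Count inversions — for each element, later elements that are smaller:
2: none → 0
3: none → 0
13: none → 0
16: 15 → 1
15: none → 0
Total inversions: 0 + 0 + 0 + 1 + 0 = 1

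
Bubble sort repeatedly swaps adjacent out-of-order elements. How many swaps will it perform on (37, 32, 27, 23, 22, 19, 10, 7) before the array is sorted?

Each adjacent swap fixes exactly one inversion, so the minimum swap count equals the number of inversions.
Count inversions — for each element, later elements that are smaller:
37: 32, 27, 23, 22, 19, 10, 7 → 7
32: 27, 23, 22, 19, 10, 7 → 6
27: 23, 22, 19, 10, 7 → 5
23: 22, 19, 10, 7 → 4
22: 19, 10, 7 → 3
19: 10, 7 → 2
10: 7 → 1
7: none → 0
Total inversions: 7 + 6 + 5 + 4 + 3 + 2 + 1 + 0 = 28

28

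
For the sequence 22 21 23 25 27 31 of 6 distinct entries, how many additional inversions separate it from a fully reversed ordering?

Maximum inversions for 6 distinct elements is C(6, 2) = 6·5/2 = 15.
Current inversions — for each element, count later smaller elements:
22: 1
21: 0
23: 0
25: 0
27: 0
31: 0
Current total: 1 + 0 + 0 + 0 + 0 + 0 = 1
Shortfall: 15 − 1 = 14

14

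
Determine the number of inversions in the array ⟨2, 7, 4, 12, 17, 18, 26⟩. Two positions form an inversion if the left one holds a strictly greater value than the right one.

Inversion pairs (indices are 0-based):
(1,2): 7 > 4
That's 1 pair.

1 inversion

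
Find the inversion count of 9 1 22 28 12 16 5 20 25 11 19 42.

23 out-of-order pairs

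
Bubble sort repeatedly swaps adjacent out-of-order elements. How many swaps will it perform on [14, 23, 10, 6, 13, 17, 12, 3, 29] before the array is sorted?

19

Each adjacent swap fixes exactly one inversion, so the minimum swap count equals the number of inversions.
Count inversions — for each element, later elements that are smaller:
14: 10, 6, 13, 12, 3 → 5
23: 10, 6, 13, 17, 12, 3 → 6
10: 6, 3 → 2
6: 3 → 1
13: 12, 3 → 2
17: 12, 3 → 2
12: 3 → 1
3: none → 0
29: none → 0
Total inversions: 5 + 6 + 2 + 1 + 2 + 2 + 1 + 0 + 0 = 19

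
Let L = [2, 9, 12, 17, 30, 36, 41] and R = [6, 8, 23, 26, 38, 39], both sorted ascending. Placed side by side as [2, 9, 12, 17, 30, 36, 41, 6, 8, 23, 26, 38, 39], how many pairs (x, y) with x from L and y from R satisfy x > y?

20

For each element r of the right run, count left-run elements greater than r:
r = 6: 9, 12, 17, 30, 36, 41 → 6
r = 8: 9, 12, 17, 30, 36, 41 → 6
r = 23: 30, 36, 41 → 3
r = 26: 30, 36, 41 → 3
r = 38: 41 → 1
r = 39: 41 → 1
Cross-inversions: 6 + 6 + 3 + 3 + 1 + 1 = 20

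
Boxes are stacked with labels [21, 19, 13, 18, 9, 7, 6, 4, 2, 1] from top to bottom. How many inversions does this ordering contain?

44

Element-by-element contributions:
21 → 19, 13, 18, 9, 7, 6, 4, 2, 1 → 9
19 → 13, 18, 9, 7, 6, 4, 2, 1 → 8
13 → 9, 7, 6, 4, 2, 1 → 6
18 → 9, 7, 6, 4, 2, 1 → 6
9 → 7, 6, 4, 2, 1 → 5
7 → 6, 4, 2, 1 → 4
6 → 4, 2, 1 → 3
4 → 2, 1 → 2
2 → 1 → 1
1 → none → 0
Sum: 9 + 8 + 6 + 6 + 5 + 4 + 3 + 2 + 1 + 0 = 44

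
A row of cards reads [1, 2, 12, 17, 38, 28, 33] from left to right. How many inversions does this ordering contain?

2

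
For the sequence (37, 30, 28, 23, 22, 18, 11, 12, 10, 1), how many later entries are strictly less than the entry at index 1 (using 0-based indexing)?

8

The element at index 1 is 30.
Elements after it: 28, 23, 22, 18, 11, 12, 10, 1
Those smaller than 30: 28, 23, 22, 18, 11, 12, 10, 1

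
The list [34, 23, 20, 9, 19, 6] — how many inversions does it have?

14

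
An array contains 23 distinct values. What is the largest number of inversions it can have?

253

The maximum occurs when the array is in strictly decreasing order: every one of the C(23, 2) pairs is inverted.
C(23, 2) = 23·22/2 = 253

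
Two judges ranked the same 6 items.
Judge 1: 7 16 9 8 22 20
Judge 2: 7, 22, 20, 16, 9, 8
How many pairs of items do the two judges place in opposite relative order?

6

Assign each item its position (1..6) in the first ordering, then rewrite the second ordering as that position sequence:
positions: 7→1, 16→2, 9→3, 8→4, 22→5, 20→6
second ordering as positions: [1, 5, 6, 2, 3, 4]
Discordant pairs = inversions in this position sequence.
1: 0
5: 2, 3, 4 → 3
6: 2, 3, 4 → 3
2: 0
3: 0
4: 0
Total: 0 + 3 + 3 + 0 + 0 + 0 = 6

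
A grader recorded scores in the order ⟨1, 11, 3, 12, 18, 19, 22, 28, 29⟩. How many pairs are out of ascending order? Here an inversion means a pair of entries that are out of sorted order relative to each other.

1

For each element, count later entries that are smaller:
1: 0
11: 1
3: 0
12: 0
18: 0
19: 0
22: 0
28: 0
29: 0
Sum: 0 + 1 + 0 + 0 + 0 + 0 + 0 + 0 + 0 = 1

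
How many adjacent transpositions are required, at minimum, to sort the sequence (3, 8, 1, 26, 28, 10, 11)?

6 adjacent swaps

The minimum number of adjacent swaps to sort an array equals its inversion count, since every such swap removes exactly one inversion.
Count inversions — for each element, later elements that are smaller:
3: 1 → 1
8: 1 → 1
1: none → 0
26: 10, 11 → 2
28: 10, 11 → 2
10: none → 0
11: none → 0
Total inversions: 1 + 1 + 0 + 2 + 2 + 0 + 0 = 6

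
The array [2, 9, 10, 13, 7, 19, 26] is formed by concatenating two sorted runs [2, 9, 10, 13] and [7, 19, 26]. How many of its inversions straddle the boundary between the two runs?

Count, for every r in R, how many entries of L exceed r:
r = 7: 9, 10, 13 → 3
r = 19: none → 0
r = 26: none → 0
Cross-inversions: 3 + 0 + 0 = 3

3 cross-inversions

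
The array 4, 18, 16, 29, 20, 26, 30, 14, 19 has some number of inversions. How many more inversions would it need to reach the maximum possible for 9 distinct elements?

23

Maximum inversions for 9 distinct elements is C(9, 2) = 9·8/2 = 36.
Current inversions — for each element, count later smaller elements:
4: 0
18: 2
16: 1
29: 4
20: 2
26: 2
30: 2
14: 0
19: 0
Current total: 0 + 2 + 1 + 4 + 2 + 2 + 2 + 0 + 0 = 13
Shortfall: 36 − 13 = 23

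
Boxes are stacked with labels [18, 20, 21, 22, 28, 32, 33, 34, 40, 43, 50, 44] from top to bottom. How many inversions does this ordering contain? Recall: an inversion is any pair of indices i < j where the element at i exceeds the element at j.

1 out-of-order pair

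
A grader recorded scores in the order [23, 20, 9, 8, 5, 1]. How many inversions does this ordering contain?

15 inversions

Sweep left to right; for each value list the smaller values that follow it:
23: 5
20: 4
9: 3
8: 2
5: 1
1: 0
Sum: 5 + 4 + 3 + 2 + 1 + 0 = 15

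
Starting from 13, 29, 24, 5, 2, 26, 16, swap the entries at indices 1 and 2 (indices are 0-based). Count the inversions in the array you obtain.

Inversions: 11

Positions 1 and 2 hold 29 and 24; after swapping, the array is [13, 24, 29, 5, 2, 26, 16].
Sweep left to right; for each value list the smaller values that follow it:
13: 2
24: 3
29: 4
5: 1
2: 0
26: 1
16: 0
Sum: 2 + 3 + 4 + 1 + 0 + 1 + 0 = 11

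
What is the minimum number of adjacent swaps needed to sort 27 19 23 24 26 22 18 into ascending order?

The minimum number of adjacent swaps to sort an array equals its inversion count, since every such swap removes exactly one inversion.
Count inversions — for each element, later elements that are smaller:
27: 19, 23, 24, 26, 22, 18 → 6
19: 18 → 1
23: 22, 18 → 2
24: 22, 18 → 2
26: 22, 18 → 2
22: 18 → 1
18: none → 0
Total inversions: 6 + 1 + 2 + 2 + 2 + 1 + 0 = 14

14 adjacent swaps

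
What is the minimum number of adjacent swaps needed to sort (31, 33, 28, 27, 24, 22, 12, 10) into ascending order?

The minimum number of adjacent swaps to sort an array equals its inversion count, since every such swap removes exactly one inversion.
Count inversions — for each element, later elements that are smaller:
31: 28, 27, 24, 22, 12, 10 → 6
33: 28, 27, 24, 22, 12, 10 → 6
28: 27, 24, 22, 12, 10 → 5
27: 24, 22, 12, 10 → 4
24: 22, 12, 10 → 3
22: 12, 10 → 2
12: 10 → 1
10: none → 0
Total inversions: 6 + 6 + 5 + 4 + 3 + 2 + 1 + 0 = 27

27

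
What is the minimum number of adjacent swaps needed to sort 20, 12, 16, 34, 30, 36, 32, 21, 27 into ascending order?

Adjacent swaps: 13

The minimum number of adjacent swaps to sort an array equals its inversion count, since every such swap removes exactly one inversion.
Count inversions — for each element, later elements that are smaller:
20: 12, 16 → 2
12: none → 0
16: none → 0
34: 30, 32, 21, 27 → 4
30: 21, 27 → 2
36: 32, 21, 27 → 3
32: 21, 27 → 2
21: none → 0
27: none → 0
Total inversions: 2 + 0 + 0 + 4 + 2 + 3 + 2 + 0 + 0 = 13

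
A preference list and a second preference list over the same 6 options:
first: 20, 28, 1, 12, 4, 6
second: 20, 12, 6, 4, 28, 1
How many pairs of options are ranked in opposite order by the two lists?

7 pairs

Assign each item its position (1..6) in the first ordering, then rewrite the second ordering as that position sequence:
positions: 20→1, 28→2, 1→3, 12→4, 4→5, 6→6
second ordering as positions: [1, 4, 6, 5, 2, 3]
Discordant pairs = inversions in this position sequence.
1: 0
4: 2, 3 → 2
6: 5, 2, 3 → 3
5: 2, 3 → 2
2: 0
3: 0
Total: 0 + 2 + 3 + 2 + 0 + 0 = 7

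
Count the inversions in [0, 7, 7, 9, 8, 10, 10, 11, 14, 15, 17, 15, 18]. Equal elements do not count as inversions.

For each element, count later entries that are smaller:
0 → none → 0
7 → none → 0
7 → none → 0
9 → 8 → 1
8 → none → 0
10 → none → 0
10 → none → 0
11 → none → 0
14 → none → 0
15 → none → 0
17 → 15 → 1
15 → none → 0
18 → none → 0
Sum: 0 + 0 + 0 + 1 + 0 + 0 + 0 + 0 + 0 + 0 + 1 + 0 + 0 = 2

2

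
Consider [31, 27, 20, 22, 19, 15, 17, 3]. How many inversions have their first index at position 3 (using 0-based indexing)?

4

The element at index 3 is 22.
Elements after it: 19, 15, 17, 3
Those smaller than 22: 19, 15, 17, 3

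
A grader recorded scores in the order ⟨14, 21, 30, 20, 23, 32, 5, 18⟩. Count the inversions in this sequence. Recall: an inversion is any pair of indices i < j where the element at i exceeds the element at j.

14

Sweep left to right; for each value list the smaller values that follow it:
14: 1
21: 3
30: 4
20: 2
23: 2
32: 2
5: 0
18: 0
Sum: 1 + 3 + 4 + 2 + 2 + 2 + 0 + 0 = 14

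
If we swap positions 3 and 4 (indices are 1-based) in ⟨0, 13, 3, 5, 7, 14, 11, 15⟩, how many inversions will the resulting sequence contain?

6 inversions

Positions 3 and 4 hold 3 and 5; after swapping, the array is [0, 13, 5, 3, 7, 14, 11, 15].
Count, for each position, how many later elements it exceeds:
0: 0
13: 4
5: 1
3: 0
7: 0
14: 1
11: 0
15: 0
Sum: 0 + 4 + 1 + 0 + 0 + 1 + 0 + 0 = 6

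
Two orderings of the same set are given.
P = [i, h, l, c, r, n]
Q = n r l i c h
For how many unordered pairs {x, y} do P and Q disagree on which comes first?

12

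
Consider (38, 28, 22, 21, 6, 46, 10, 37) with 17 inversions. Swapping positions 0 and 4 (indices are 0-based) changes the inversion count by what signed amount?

-7

Positions 0 and 4 hold 38 and 6; after swapping, the array is [6, 28, 22, 21, 38, 46, 10, 37].
Sweep left to right; for each value list the smaller values that follow it:
6: 0
28: 3
22: 2
21: 1
38: 2
46: 2
10: 0
37: 0
Sum: 0 + 3 + 2 + 1 + 2 + 2 + 0 + 0 = 10
Change: 10 − 17 = -7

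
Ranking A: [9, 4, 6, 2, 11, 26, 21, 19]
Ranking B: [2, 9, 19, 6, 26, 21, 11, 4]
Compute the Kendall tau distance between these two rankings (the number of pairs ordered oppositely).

There are 14 discordant pairs.

Assign each item its position (1..8) in the first ordering, then rewrite the second ordering as that position sequence:
positions: 9→1, 4→2, 6→3, 2→4, 11→5, 26→6, 21→7, 19→8
second ordering as positions: [4, 1, 8, 3, 6, 7, 5, 2]
Discordant pairs = inversions in this position sequence.
4: 1, 3, 2 → 3
1: 0
8: 3, 6, 7, 5, 2 → 5
3: 2 → 1
6: 5, 2 → 2
7: 5, 2 → 2
5: 2 → 1
2: 0
Total: 3 + 0 + 5 + 1 + 2 + 2 + 1 + 0 = 14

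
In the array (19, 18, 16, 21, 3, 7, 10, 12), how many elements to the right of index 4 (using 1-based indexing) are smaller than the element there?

The element at index 4 is 21.
Elements after it: 3, 7, 10, 12
Those smaller than 21: 3, 7, 10, 12

4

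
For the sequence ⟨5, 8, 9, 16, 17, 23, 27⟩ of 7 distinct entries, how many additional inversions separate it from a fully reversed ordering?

21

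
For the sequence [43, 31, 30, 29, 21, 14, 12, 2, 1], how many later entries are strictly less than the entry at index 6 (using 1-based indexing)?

3

The element at index 6 is 14.
Elements after it: 12, 2, 1
Those smaller than 14: 12, 2, 1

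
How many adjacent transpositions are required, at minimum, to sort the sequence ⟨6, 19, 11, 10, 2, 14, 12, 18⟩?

Each adjacent swap fixes exactly one inversion, so the minimum swap count equals the number of inversions.
Count inversions — for each element, later elements that are smaller:
6: 2 → 1
19: 11, 10, 2, 14, 12, 18 → 6
11: 10, 2 → 2
10: 2 → 1
2: none → 0
14: 12 → 1
12: none → 0
18: none → 0
Total inversions: 1 + 6 + 2 + 1 + 0 + 1 + 0 + 0 = 11

11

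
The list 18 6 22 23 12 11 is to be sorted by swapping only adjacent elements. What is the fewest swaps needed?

Each adjacent swap fixes exactly one inversion, so the minimum swap count equals the number of inversions.
Count inversions — for each element, later elements that are smaller:
18: 6, 12, 11 → 3
6: none → 0
22: 12, 11 → 2
23: 12, 11 → 2
12: 11 → 1
11: none → 0
Total inversions: 3 + 0 + 2 + 2 + 1 + 0 = 8

8 adjacent swaps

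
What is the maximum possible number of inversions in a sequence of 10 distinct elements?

45 inversions

A reversed (strictly descending) arrangement makes every pair an inversion, giving C(10, 2) inversions.
C(10, 2) = 10·9/2 = 45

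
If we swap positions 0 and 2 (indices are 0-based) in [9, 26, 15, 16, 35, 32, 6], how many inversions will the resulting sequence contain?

10 inversions

Positions 0 and 2 hold 9 and 15; after swapping, the array is [15, 26, 9, 16, 35, 32, 6].
Element-by-element contributions:
15 → 9, 6 → 2
26 → 9, 16, 6 → 3
9 → 6 → 1
16 → 6 → 1
35 → 32, 6 → 2
32 → 6 → 1
6 → none → 0
Sum: 2 + 3 + 1 + 1 + 2 + 1 + 0 = 10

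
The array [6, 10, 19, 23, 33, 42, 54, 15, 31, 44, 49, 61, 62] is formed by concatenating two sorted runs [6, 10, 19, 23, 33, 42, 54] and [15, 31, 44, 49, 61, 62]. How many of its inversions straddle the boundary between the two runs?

10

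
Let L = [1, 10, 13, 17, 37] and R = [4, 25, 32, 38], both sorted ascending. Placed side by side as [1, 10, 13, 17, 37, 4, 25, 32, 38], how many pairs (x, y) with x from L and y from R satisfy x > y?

6

Count, for every r in R, how many entries of L exceed r:
r = 4: 10, 13, 17, 37 → 4
r = 25: 37 → 1
r = 32: 37 → 1
r = 38: none → 0
Cross-inversions: 4 + 1 + 1 + 0 = 6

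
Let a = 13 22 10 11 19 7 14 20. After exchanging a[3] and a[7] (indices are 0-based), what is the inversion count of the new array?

18

Positions 3 and 7 hold 11 and 20; after swapping, the array is [13, 22, 10, 20, 19, 7, 14, 11].
Element-by-element contributions:
13: 3
22: 6
10: 1
20: 4
19: 3
7: 0
14: 1
11: 0
Sum: 3 + 6 + 1 + 4 + 3 + 0 + 1 + 0 = 18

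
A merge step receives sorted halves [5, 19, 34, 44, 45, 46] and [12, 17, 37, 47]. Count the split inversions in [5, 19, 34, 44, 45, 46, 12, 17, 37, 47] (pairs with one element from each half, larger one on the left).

Count, for every r in R, how many entries of L exceed r:
r = 12: 19, 34, 44, 45, 46 → 5
r = 17: 19, 34, 44, 45, 46 → 5
r = 37: 44, 45, 46 → 3
r = 47: none → 0
Cross-inversions: 5 + 5 + 3 + 0 = 13

13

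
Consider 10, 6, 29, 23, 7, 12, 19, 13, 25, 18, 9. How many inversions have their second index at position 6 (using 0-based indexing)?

The element at index 6 is 19.
Elements before it: 10, 6, 29, 23, 7, 12
Those larger than 19: 29, 23

2 such elements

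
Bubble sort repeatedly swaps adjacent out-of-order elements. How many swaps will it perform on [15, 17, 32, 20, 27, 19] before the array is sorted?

5 swaps

Each adjacent swap fixes exactly one inversion, so the minimum swap count equals the number of inversions.
Count inversions — for each element, later elements that are smaller:
15: none → 0
17: none → 0
32: 20, 27, 19 → 3
20: 19 → 1
27: 19 → 1
19: none → 0
Total inversions: 0 + 0 + 3 + 1 + 1 + 0 = 5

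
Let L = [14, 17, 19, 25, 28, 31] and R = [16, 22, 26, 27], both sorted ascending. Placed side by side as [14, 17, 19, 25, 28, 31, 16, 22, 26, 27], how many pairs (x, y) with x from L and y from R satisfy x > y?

For each element r of the right run, count left-run elements greater than r:
r = 16: 17, 19, 25, 28, 31 → 5
r = 22: 25, 28, 31 → 3
r = 26: 28, 31 → 2
r = 27: 28, 31 → 2
Cross-inversions: 5 + 3 + 2 + 2 = 12

12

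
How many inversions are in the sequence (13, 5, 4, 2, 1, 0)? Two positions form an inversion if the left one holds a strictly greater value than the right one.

15

Element-by-element contributions:
13: 5
5: 4
4: 3
2: 2
1: 1
0: 0
Sum: 5 + 4 + 3 + 2 + 1 + 0 = 15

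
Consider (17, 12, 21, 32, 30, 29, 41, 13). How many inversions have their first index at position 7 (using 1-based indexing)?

The element at index 7 is 41.
Elements after it: 13
Those smaller than 41: 13

1 such element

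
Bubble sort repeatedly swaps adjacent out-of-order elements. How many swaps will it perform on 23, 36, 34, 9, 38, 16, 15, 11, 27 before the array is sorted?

Minimum adjacent swaps = number of inversions (each swap of adjacent out-of-order elements removes one inversion and no swap can remove more).
Count inversions — for each element, later elements that are smaller:
23: 9, 16, 15, 11 → 4
36: 34, 9, 16, 15, 11, 27 → 6
34: 9, 16, 15, 11, 27 → 5
9: none → 0
38: 16, 15, 11, 27 → 4
16: 15, 11 → 2
15: 11 → 1
11: none → 0
27: none → 0
Total inversions: 4 + 6 + 5 + 0 + 4 + 2 + 1 + 0 + 0 = 22

22 adjacent swaps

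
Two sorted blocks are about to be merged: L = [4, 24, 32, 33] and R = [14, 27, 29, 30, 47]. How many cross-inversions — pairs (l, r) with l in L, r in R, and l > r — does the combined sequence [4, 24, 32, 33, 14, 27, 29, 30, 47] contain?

Count, for every r in R, how many entries of L exceed r:
r = 14: 24, 32, 33 → 3
r = 27: 32, 33 → 2
r = 29: 32, 33 → 2
r = 30: 32, 33 → 2
r = 47: none → 0
Cross-inversions: 3 + 2 + 2 + 2 + 0 = 9

9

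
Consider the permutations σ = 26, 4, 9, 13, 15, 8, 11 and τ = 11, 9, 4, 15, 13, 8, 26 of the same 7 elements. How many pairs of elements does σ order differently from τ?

13

Assign each item its position (1..7) in the first ordering, then rewrite the second ordering as that position sequence:
positions: 26→1, 4→2, 9→3, 13→4, 15→5, 8→6, 11→7
second ordering as positions: [7, 3, 2, 5, 4, 6, 1]
Discordant pairs = inversions in this position sequence.
7: 3, 2, 5, 4, 6, 1 → 6
3: 2, 1 → 2
2: 1 → 1
5: 4, 1 → 2
4: 1 → 1
6: 1 → 1
1: 0
Total: 6 + 2 + 1 + 2 + 1 + 1 + 0 = 13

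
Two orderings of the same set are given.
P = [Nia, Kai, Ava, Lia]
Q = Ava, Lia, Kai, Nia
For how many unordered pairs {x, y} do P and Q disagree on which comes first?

Assign each item its position (1..4) in the first ordering, then rewrite the second ordering as that position sequence:
positions: Nia→1, Kai→2, Ava→3, Lia→4
second ordering as positions: [3, 4, 2, 1]
Discordant pairs = inversions in this position sequence.
3: 2, 1 → 2
4: 2, 1 → 2
2: 1 → 1
1: 0
Total: 2 + 2 + 1 + 0 = 5

Disagreeing pairs: 5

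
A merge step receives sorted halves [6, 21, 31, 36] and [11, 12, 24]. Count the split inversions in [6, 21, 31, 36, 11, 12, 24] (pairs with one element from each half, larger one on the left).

For each element r of the right run, count left-run elements greater than r:
r = 11: 21, 31, 36 → 3
r = 12: 21, 31, 36 → 3
r = 24: 31, 36 → 2
Cross-inversions: 3 + 3 + 2 = 8

8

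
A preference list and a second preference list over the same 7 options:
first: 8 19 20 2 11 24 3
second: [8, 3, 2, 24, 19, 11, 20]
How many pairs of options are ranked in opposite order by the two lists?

11 pairs

Assign each item its position (1..7) in the first ordering, then rewrite the second ordering as that position sequence:
positions: 8→1, 19→2, 20→3, 2→4, 11→5, 24→6, 3→7
second ordering as positions: [1, 7, 4, 6, 2, 5, 3]
Discordant pairs = inversions in this position sequence.
1: 0
7: 4, 6, 2, 5, 3 → 5
4: 2, 3 → 2
6: 2, 5, 3 → 3
2: 0
5: 3 → 1
3: 0
Total: 0 + 5 + 2 + 3 + 0 + 1 + 0 = 11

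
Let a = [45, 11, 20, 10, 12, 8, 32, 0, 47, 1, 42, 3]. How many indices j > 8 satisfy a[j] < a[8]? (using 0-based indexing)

3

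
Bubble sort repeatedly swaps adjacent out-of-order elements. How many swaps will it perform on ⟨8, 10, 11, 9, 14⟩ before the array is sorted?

The minimum number of adjacent swaps to sort an array equals its inversion count, since every such swap removes exactly one inversion.
Count inversions — for each element, later elements that are smaller:
8: none → 0
10: 9 → 1
11: 9 → 1
9: none → 0
14: none → 0
Total inversions: 0 + 1 + 1 + 0 + 0 = 2

2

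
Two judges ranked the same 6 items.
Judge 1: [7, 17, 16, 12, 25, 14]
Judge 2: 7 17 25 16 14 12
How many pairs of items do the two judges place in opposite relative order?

3

Assign each item its position (1..6) in the first ordering, then rewrite the second ordering as that position sequence:
positions: 7→1, 17→2, 16→3, 12→4, 25→5, 14→6
second ordering as positions: [1, 2, 5, 3, 6, 4]
Discordant pairs = inversions in this position sequence.
1: 0
2: 0
5: 3, 4 → 2
3: 0
6: 4 → 1
4: 0
Total: 0 + 0 + 2 + 0 + 1 + 0 = 3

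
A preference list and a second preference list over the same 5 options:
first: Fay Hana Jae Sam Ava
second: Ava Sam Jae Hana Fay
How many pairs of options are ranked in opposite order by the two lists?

10

Assign each item its position (1..5) in the first ordering, then rewrite the second ordering as that position sequence:
positions: Fay→1, Hana→2, Jae→3, Sam→4, Ava→5
second ordering as positions: [5, 4, 3, 2, 1]
Discordant pairs = inversions in this position sequence.
5: 4, 3, 2, 1 → 4
4: 3, 2, 1 → 3
3: 2, 1 → 2
2: 1 → 1
1: 0
Total: 4 + 3 + 2 + 1 + 0 = 10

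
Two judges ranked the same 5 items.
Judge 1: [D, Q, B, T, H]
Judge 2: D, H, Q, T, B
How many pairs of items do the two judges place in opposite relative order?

4

Assign each item its position (1..5) in the first ordering, then rewrite the second ordering as that position sequence:
positions: D→1, Q→2, B→3, T→4, H→5
second ordering as positions: [1, 5, 2, 4, 3]
Discordant pairs = inversions in this position sequence.
1: 0
5: 2, 4, 3 → 3
2: 0
4: 3 → 1
3: 0
Total: 0 + 3 + 0 + 1 + 0 = 4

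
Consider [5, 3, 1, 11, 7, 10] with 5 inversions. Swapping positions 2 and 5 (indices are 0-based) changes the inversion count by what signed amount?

Positions 2 and 5 hold 1 and 10; after swapping, the array is [5, 3, 10, 11, 7, 1].
For each element, count later entries that are smaller:
5 → 3, 1 → 2
3 → 1 → 1
10 → 7, 1 → 2
11 → 7, 1 → 2
7 → 1 → 1
1 → none → 0
Sum: 2 + 1 + 2 + 2 + 1 + 0 = 8
Change: 8 − 5 = +3

+3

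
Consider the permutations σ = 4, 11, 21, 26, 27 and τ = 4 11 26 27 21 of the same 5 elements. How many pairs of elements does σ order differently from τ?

2 discordant pairs

Assign each item its position (1..5) in the first ordering, then rewrite the second ordering as that position sequence:
positions: 4→1, 11→2, 21→3, 26→4, 27→5
second ordering as positions: [1, 2, 4, 5, 3]
Discordant pairs = inversions in this position sequence.
1: 0
2: 0
4: 3 → 1
5: 3 → 1
3: 0
Total: 0 + 0 + 1 + 1 + 0 = 2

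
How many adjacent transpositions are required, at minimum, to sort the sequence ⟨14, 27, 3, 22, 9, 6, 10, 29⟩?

The minimum number of adjacent swaps to sort an array equals its inversion count, since every such swap removes exactly one inversion.
Count inversions — for each element, later elements that are smaller:
14: 3, 9, 6, 10 → 4
27: 3, 22, 9, 6, 10 → 5
3: none → 0
22: 9, 6, 10 → 3
9: 6 → 1
6: none → 0
10: none → 0
29: none → 0
Total inversions: 4 + 5 + 0 + 3 + 1 + 0 + 0 + 0 = 13

13 swaps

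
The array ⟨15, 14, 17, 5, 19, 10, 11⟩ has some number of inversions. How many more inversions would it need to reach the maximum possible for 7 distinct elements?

9

Maximum inversions for 7 distinct elements is C(7, 2) = 7·6/2 = 21.
Current inversions — for each element, count later smaller elements:
15: 4
14: 3
17: 3
5: 0
19: 2
10: 0
11: 0
Current total: 4 + 3 + 3 + 0 + 2 + 0 + 0 = 12
Shortfall: 21 − 12 = 9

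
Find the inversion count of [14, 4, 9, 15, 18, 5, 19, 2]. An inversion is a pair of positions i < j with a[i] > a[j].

13 inversions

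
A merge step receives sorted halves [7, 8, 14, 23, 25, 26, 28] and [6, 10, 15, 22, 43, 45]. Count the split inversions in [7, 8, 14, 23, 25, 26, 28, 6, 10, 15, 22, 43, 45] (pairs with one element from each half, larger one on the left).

20 split inversions

For each element r of the right run, count left-run elements greater than r:
r = 6: 7, 8, 14, 23, 25, 26, 28 → 7
r = 10: 14, 23, 25, 26, 28 → 5
r = 15: 23, 25, 26, 28 → 4
r = 22: 23, 25, 26, 28 → 4
r = 43: none → 0
r = 45: none → 0
Cross-inversions: 7 + 5 + 4 + 4 + 0 + 0 = 20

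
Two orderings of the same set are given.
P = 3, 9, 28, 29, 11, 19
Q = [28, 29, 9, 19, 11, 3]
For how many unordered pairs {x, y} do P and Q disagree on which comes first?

8 disagreeing pairs

Assign each item its position (1..6) in the first ordering, then rewrite the second ordering as that position sequence:
positions: 3→1, 9→2, 28→3, 29→4, 11→5, 19→6
second ordering as positions: [3, 4, 2, 6, 5, 1]
Discordant pairs = inversions in this position sequence.
3: 2, 1 → 2
4: 2, 1 → 2
2: 1 → 1
6: 5, 1 → 2
5: 1 → 1
1: 0
Total: 2 + 2 + 1 + 2 + 1 + 0 = 8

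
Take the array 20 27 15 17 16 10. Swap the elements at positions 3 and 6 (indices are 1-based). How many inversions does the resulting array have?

11

Positions 3 and 6 hold 15 and 10; after swapping, the array is [20, 27, 10, 17, 16, 15].
Element-by-element contributions:
20 → 10, 17, 16, 15 → 4
27 → 10, 17, 16, 15 → 4
10 → none → 0
17 → 16, 15 → 2
16 → 15 → 1
15 → none → 0
Sum: 4 + 4 + 0 + 2 + 1 + 0 = 11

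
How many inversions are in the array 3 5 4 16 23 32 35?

1 inversion

Sweep left to right; for each value list the smaller values that follow it:
3 → none → 0
5 → 4 → 1
4 → none → 0
16 → none → 0
23 → none → 0
32 → none → 0
35 → none → 0
Sum: 0 + 1 + 0 + 0 + 0 + 0 + 0 = 1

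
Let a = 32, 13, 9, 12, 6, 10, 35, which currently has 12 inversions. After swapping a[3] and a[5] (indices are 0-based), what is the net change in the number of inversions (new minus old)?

-1

Positions 3 and 5 hold 12 and 10; after swapping, the array is [32, 13, 9, 10, 6, 12, 35].
Count, for each position, how many later elements it exceeds:
32 → 13, 9, 10, 6, 12 → 5
13 → 9, 10, 6, 12 → 4
9 → 6 → 1
10 → 6 → 1
6 → none → 0
12 → none → 0
35 → none → 0
Sum: 5 + 4 + 1 + 1 + 0 + 0 + 0 = 11
Change: 11 − 12 = -1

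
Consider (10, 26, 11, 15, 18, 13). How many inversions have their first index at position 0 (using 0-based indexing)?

The element at index 0 is 10.
Elements after it: 26, 11, 15, 18, 13
None of them are smaller than 10.

0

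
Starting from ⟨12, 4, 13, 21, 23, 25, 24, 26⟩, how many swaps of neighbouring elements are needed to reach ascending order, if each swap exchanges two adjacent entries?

2

Each adjacent swap fixes exactly one inversion, so the minimum swap count equals the number of inversions.
Count inversions — for each element, later elements that are smaller:
12: 4 → 1
4: none → 0
13: none → 0
21: none → 0
23: none → 0
25: 24 → 1
24: none → 0
26: none → 0
Total inversions: 1 + 0 + 0 + 0 + 0 + 1 + 0 + 0 = 2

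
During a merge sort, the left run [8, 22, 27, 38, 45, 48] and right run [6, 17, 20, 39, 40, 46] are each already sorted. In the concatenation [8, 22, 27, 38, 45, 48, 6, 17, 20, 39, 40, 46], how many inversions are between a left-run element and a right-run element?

Take each right-half value and tally the left-half values above it:
r = 6: 8, 22, 27, 38, 45, 48 → 6
r = 17: 22, 27, 38, 45, 48 → 5
r = 20: 22, 27, 38, 45, 48 → 5
r = 39: 45, 48 → 2
r = 40: 45, 48 → 2
r = 46: 48 → 1
Cross-inversions: 6 + 5 + 5 + 2 + 2 + 1 = 21

21 split inversions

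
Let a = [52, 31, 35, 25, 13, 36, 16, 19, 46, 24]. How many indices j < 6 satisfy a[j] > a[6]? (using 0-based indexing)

5 such elements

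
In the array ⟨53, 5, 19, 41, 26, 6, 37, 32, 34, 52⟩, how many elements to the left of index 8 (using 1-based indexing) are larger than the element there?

3

The element at index 8 is 32.
Elements before it: 53, 5, 19, 41, 26, 6, 37
Those larger than 32: 53, 41, 37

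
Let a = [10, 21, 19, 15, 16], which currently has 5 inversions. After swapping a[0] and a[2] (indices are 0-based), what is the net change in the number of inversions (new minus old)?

+1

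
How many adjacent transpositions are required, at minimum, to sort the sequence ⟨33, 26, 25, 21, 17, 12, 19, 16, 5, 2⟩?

Minimum adjacent swaps = number of inversions (each swap of adjacent out-of-order elements removes one inversion and no swap can remove more).
Count inversions — for each element, later elements that are smaller:
33: 26, 25, 21, 17, 12, 19, 16, 5, 2 → 9
26: 25, 21, 17, 12, 19, 16, 5, 2 → 8
25: 21, 17, 12, 19, 16, 5, 2 → 7
21: 17, 12, 19, 16, 5, 2 → 6
17: 12, 16, 5, 2 → 4
12: 5, 2 → 2
19: 16, 5, 2 → 3
16: 5, 2 → 2
5: 2 → 1
2: none → 0
Total inversions: 9 + 8 + 7 + 6 + 4 + 2 + 3 + 2 + 1 + 0 = 42

42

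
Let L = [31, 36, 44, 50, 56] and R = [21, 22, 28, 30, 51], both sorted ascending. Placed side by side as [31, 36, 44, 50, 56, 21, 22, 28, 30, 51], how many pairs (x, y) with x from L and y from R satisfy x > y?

21 cross-inversions

Take each right-half value and tally the left-half values above it:
r = 21: 31, 36, 44, 50, 56 → 5
r = 22: 31, 36, 44, 50, 56 → 5
r = 28: 31, 36, 44, 50, 56 → 5
r = 30: 31, 36, 44, 50, 56 → 5
r = 51: 56 → 1
Cross-inversions: 5 + 5 + 5 + 5 + 1 = 21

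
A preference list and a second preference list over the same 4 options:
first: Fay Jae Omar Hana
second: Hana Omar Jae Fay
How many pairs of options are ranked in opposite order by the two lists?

6 pairs

Assign each item its position (1..4) in the first ordering, then rewrite the second ordering as that position sequence:
positions: Fay→1, Jae→2, Omar→3, Hana→4
second ordering as positions: [4, 3, 2, 1]
Discordant pairs = inversions in this position sequence.
4: 3, 2, 1 → 3
3: 2, 1 → 2
2: 1 → 1
1: 0
Total: 3 + 2 + 1 + 0 = 6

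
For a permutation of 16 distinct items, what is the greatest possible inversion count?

The maximum occurs when the array is in strictly decreasing order: every one of the C(16, 2) pairs is inverted.
C(16, 2) = 16·15/2 = 120

120 inversions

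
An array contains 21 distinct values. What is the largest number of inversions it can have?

210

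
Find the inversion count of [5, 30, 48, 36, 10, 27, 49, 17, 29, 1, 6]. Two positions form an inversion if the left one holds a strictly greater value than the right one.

33 out-of-order pairs

Element-by-element contributions:
5: 1
30: 6
48: 7
36: 6
10: 2
27: 3
49: 4
17: 2
29: 2
1: 0
6: 0
Sum: 1 + 6 + 7 + 6 + 2 + 3 + 4 + 2 + 2 + 0 + 0 = 33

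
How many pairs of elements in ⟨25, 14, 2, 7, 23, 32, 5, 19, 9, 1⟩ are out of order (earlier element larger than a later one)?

28

Sweep left to right; for each value list the smaller values that follow it:
25 → 14, 2, 7, 23, 5, 19, 9, 1 → 8
14 → 2, 7, 5, 9, 1 → 5
2 → 1 → 1
7 → 5, 1 → 2
23 → 5, 19, 9, 1 → 4
32 → 5, 19, 9, 1 → 4
5 → 1 → 1
19 → 9, 1 → 2
9 → 1 → 1
1 → none → 0
Sum: 8 + 5 + 1 + 2 + 4 + 4 + 1 + 2 + 1 + 0 = 28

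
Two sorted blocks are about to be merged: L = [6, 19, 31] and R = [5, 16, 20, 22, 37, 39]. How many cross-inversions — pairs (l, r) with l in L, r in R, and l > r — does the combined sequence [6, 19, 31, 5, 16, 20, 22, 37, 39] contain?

For each element r of the right run, count left-run elements greater than r:
r = 5: 6, 19, 31 → 3
r = 16: 19, 31 → 2
r = 20: 31 → 1
r = 22: 31 → 1
r = 37: none → 0
r = 39: none → 0
Cross-inversions: 3 + 2 + 1 + 1 + 0 + 0 = 7

7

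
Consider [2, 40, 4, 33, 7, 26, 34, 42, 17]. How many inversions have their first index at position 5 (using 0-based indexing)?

1

The element at index 5 is 26.
Elements after it: 34, 42, 17
Those smaller than 26: 17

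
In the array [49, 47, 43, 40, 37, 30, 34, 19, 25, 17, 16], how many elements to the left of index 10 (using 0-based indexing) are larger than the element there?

10 such elements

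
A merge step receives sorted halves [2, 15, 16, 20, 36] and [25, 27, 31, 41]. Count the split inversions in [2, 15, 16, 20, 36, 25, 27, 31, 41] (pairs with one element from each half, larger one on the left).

For each element r of the right run, count left-run elements greater than r:
r = 25: 36 → 1
r = 27: 36 → 1
r = 31: 36 → 1
r = 41: none → 0
Cross-inversions: 1 + 1 + 1 + 0 = 3

3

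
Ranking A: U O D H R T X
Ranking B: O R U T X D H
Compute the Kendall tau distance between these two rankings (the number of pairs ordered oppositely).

8 discordant pairs

Assign each item its position (1..7) in the first ordering, then rewrite the second ordering as that position sequence:
positions: U→1, O→2, D→3, H→4, R→5, T→6, X→7
second ordering as positions: [2, 5, 1, 6, 7, 3, 4]
Discordant pairs = inversions in this position sequence.
2: 1 → 1
5: 1, 3, 4 → 3
1: 0
6: 3, 4 → 2
7: 3, 4 → 2
3: 0
4: 0
Total: 1 + 3 + 0 + 2 + 2 + 0 + 0 = 8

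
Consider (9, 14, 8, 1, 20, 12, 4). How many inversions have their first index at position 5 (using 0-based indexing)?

1 such element

The element at index 5 is 12.
Elements after it: 4
Those smaller than 12: 4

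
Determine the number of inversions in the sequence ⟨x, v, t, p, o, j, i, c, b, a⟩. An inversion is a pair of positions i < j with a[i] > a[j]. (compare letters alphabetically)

45 inversions

Element-by-element contributions:
x: 9
v: 8
t: 7
p: 6
o: 5
j: 4
i: 3
c: 2
b: 1
a: 0
Sum: 9 + 8 + 7 + 6 + 5 + 4 + 3 + 2 + 1 + 0 = 45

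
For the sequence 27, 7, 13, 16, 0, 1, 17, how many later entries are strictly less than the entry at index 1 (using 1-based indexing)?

6 such elements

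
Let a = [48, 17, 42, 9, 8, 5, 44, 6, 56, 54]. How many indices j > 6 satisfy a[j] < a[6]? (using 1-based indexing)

0

The element at index 6 is 5.
Elements after it: 44, 6, 56, 54
None of them are smaller than 5.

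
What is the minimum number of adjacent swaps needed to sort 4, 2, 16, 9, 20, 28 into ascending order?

Minimum adjacent swaps = number of inversions (each swap of adjacent out-of-order elements removes one inversion and no swap can remove more).
Count inversions — for each element, later elements that are smaller:
4: 2 → 1
2: none → 0
16: 9 → 1
9: none → 0
20: none → 0
28: none → 0
Total inversions: 1 + 0 + 1 + 0 + 0 + 0 = 2

Swaps: 2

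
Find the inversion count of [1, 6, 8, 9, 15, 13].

1

Sweep left to right; for each value list the smaller values that follow it:
1: 0
6: 0
8: 0
9: 0
15: 1
13: 0
Sum: 0 + 0 + 0 + 0 + 1 + 0 = 1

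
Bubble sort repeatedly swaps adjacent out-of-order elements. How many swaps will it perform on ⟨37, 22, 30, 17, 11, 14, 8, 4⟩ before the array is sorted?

26

The minimum number of adjacent swaps to sort an array equals its inversion count, since every such swap removes exactly one inversion.
Count inversions — for each element, later elements that are smaller:
37: 22, 30, 17, 11, 14, 8, 4 → 7
22: 17, 11, 14, 8, 4 → 5
30: 17, 11, 14, 8, 4 → 5
17: 11, 14, 8, 4 → 4
11: 8, 4 → 2
14: 8, 4 → 2
8: 4 → 1
4: none → 0
Total inversions: 7 + 5 + 5 + 4 + 2 + 2 + 1 + 0 = 26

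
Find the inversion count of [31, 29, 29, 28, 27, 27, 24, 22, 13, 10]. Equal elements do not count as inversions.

Out-of-order pairs: 43

Count, for each position, how many later elements it exceeds:
31: 9
29: 7
29: 7
28: 6
27: 4
27: 4
24: 3
22: 2
13: 1
10: 0
Sum: 9 + 7 + 7 + 6 + 4 + 4 + 3 + 2 + 1 + 0 = 43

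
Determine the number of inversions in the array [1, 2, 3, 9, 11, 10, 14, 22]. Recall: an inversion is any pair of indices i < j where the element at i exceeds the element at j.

Element-by-element contributions:
1 → none → 0
2 → none → 0
3 → none → 0
9 → none → 0
11 → 10 → 1
10 → none → 0
14 → none → 0
22 → none → 0
Sum: 0 + 0 + 0 + 0 + 1 + 0 + 0 + 0 = 1

1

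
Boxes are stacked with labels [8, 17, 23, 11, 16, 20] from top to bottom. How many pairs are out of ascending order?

Element-by-element contributions:
8: 0
17: 2
23: 3
11: 0
16: 0
20: 0
Sum: 0 + 2 + 3 + 0 + 0 + 0 = 5

5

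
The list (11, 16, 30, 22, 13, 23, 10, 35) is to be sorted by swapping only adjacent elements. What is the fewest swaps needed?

Minimum adjacent swaps = number of inversions (each swap of adjacent out-of-order elements removes one inversion and no swap can remove more).
Count inversions — for each element, later elements that are smaller:
11: 10 → 1
16: 13, 10 → 2
30: 22, 13, 23, 10 → 4
22: 13, 10 → 2
13: 10 → 1
23: 10 → 1
10: none → 0
35: none → 0
Total inversions: 1 + 2 + 4 + 2 + 1 + 1 + 0 + 0 = 11

There are 11 adjacent swaps.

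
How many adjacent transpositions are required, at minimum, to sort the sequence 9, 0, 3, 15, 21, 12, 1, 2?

Each adjacent swap fixes exactly one inversion, so the minimum swap count equals the number of inversions.
Count inversions — for each element, later elements that are smaller:
9: 0, 3, 1, 2 → 4
0: none → 0
3: 1, 2 → 2
15: 12, 1, 2 → 3
21: 12, 1, 2 → 3
12: 1, 2 → 2
1: none → 0
2: none → 0
Total inversions: 4 + 0 + 2 + 3 + 3 + 2 + 0 + 0 = 14

14 swaps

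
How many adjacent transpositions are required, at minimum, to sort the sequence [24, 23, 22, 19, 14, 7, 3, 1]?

Minimum adjacent swaps = number of inversions (each swap of adjacent out-of-order elements removes one inversion and no swap can remove more).
Count inversions — for each element, later elements that are smaller:
24: 23, 22, 19, 14, 7, 3, 1 → 7
23: 22, 19, 14, 7, 3, 1 → 6
22: 19, 14, 7, 3, 1 → 5
19: 14, 7, 3, 1 → 4
14: 7, 3, 1 → 3
7: 3, 1 → 2
3: 1 → 1
1: none → 0
Total inversions: 7 + 6 + 5 + 4 + 3 + 2 + 1 + 0 = 28

28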